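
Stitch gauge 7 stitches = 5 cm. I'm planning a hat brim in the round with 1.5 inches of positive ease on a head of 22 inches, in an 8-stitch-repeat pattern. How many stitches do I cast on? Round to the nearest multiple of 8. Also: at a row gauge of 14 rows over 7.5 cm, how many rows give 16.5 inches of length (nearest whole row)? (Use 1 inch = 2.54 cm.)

Cast on 80 stitches; work 78 rows.

Finished = 22 + 1.5 = 23.5 inches.
23.5 inches × 2.54 = 59.69 cm.
7/5 = 1.4 sts per cm; 59.69 × 1.4 = 83.57 sts.
Nearest multiple of 8 → 80.
16.5 inches = 41.91 cm; × 1.867 = 78.23 → 78 rows.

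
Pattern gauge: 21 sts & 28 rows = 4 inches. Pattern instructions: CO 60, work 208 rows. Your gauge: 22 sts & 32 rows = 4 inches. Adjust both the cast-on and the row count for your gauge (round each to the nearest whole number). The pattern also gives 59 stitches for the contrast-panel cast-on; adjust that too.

Cast on 63 stitches; work 238 rows; contrast-panel cast-on 62 stitches.

Stitches: 60 × 22/21 = 62.86 → 63.
Rows: 208 × 32/28 = 237.71 → 238.
contrast-panel cast-on: 59 × 22/21 = 61.81 → 62.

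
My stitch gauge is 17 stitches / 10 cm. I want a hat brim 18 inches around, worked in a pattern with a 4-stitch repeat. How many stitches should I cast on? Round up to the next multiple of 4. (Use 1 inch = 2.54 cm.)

18 in = 18 × 2.54 = 45.72 cm.
17 / 10 = 1.7 sts/cm.
45.72 × 1.7 = 77.72 sts.
→ 80.

80 stitches.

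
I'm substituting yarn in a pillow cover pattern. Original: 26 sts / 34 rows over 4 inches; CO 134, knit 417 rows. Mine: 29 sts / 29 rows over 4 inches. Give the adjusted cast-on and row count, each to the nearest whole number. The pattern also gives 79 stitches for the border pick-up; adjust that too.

Stitches: 134 × 29/26 = 149.46 → 149.
Rows: 417 × 29/34 = 355.68 → 356.
border pick-up: 79 × 29/26 = 88.12 → 88.

Cast on 149 stitches; work 356 rows; border pick-up 88 stitches.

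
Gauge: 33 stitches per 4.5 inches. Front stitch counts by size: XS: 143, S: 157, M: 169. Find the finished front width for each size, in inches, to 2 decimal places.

XS 19.50 inches; S 21.41 inches; M 23.05 inches.

33/4.5 = 7.333 sts per in.
XS: 143 / 7.333 = 19.500 → 19.50 in.
S: 157 / 7.333 = 21.409 → 21.41 in.
M: 169 / 7.333 = 23.045 → 23.05 in.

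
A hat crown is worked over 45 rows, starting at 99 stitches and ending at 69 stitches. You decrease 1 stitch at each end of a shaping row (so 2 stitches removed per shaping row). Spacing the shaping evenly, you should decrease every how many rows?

Decrease every 3rd row.

Stitches to remove: |69 − 99| = 30.
Shaping rows needed: 30 / 2 = 15.
45 rows / 15 = every 3 rows.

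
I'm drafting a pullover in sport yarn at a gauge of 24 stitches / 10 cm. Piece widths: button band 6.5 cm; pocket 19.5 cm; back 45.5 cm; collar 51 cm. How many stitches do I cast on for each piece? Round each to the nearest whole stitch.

button band 16; pocket 47; back 109; collar 122.

Rate = 24/10 = 2.4 sts per cm.
button band: 6.5 × 2.4 = 15.60 → 16.
pocket: 19.5 × 2.4 = 46.80 → 47.
back: 45.5 × 2.4 = 109.20 → 109.
collar: 51 × 2.4 = 122.40 → 122.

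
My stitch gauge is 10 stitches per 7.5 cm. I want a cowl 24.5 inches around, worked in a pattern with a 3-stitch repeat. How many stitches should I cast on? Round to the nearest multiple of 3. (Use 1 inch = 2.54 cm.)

24.5 in = 24.5 × 2.54 = 62.23 cm.
10 / 7.5 = 1.333 sts/cm.
62.23 × 1.333 = 82.97 sts.
→ 84.

84 stitches.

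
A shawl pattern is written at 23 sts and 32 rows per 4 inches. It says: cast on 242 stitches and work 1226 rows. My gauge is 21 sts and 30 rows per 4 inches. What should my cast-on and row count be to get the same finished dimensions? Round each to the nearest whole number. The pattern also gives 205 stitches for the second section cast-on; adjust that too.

Cast on 221 stitches; work 1149 rows; second section cast-on 187 stitches.

Stitches: 242 × 21/23 = 220.96 → 221.
Rows: 1226 × 30/32 = 1149.38 → 1149.
second section cast-on: 205 × 21/23 = 187.17 → 187.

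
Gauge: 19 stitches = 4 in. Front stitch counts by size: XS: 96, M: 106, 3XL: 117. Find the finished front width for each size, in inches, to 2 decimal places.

19/4 = 4.75 sts per in.
XS: 96 / 4.75 = 20.211 → 20.21 in.
M: 106 / 4.75 = 22.316 → 22.32 in.
3XL: 117 / 4.75 = 24.632 → 24.63 in.

XS 20.21 inches; M 22.32 inches; 3XL 24.63 inches.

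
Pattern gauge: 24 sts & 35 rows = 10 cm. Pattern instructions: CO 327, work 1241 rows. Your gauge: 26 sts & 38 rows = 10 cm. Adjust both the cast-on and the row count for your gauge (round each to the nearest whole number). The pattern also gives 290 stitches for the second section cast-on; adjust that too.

Stitches: 327 × 26/24 = 354.25 → 354.
Rows: 1241 × 38/35 = 1347.37 → 1347.
second section cast-on: 290 × 26/24 = 314.17 → 314.

Cast on 354 stitches; work 1347 rows; second section cast-on 314 stitches.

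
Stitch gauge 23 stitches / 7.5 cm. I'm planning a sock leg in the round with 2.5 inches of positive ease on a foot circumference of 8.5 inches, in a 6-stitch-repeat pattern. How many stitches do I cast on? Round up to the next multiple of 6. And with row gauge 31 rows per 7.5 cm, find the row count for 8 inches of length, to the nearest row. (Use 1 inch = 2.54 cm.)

Finished = 8.5 + 2.5 = 11 inches.
11 inches × 2.54 = 27.94 cm.
23/7.5 = 3.067 sts per cm; 27.94 × 3.067 = 85.68 sts.
Next multiple of 6 → 90.
8 inches = 20.32 cm; × 4.133 = 83.99 → 84 rows.

Cast on 90 stitches; work 84 rows.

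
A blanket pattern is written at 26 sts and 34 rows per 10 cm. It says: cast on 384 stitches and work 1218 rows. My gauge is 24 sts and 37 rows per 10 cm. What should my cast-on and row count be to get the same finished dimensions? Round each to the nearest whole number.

Stitches: 384 × 24/26 = 354.46 → 354.
Rows: 1218 × 37/34 = 1325.47 → 1325.

Cast on 354 stitches; work 1325 rows.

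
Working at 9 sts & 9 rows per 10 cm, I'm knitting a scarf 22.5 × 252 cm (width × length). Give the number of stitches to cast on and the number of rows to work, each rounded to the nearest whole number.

Stitch gauge = 9/10 = 0.9 sts/cm; 22.5 × 0.9 = 20.25 → 20 sts.
Row gauge = 9/10 = 0.9 rows/cm; 252 × 0.9 = 226.80 → 227 rows.

Cast on 20 stitches and work 227 rows.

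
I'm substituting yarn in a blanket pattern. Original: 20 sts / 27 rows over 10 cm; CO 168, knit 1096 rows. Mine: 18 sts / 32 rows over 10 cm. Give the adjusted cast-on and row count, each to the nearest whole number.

Stitches: 168 × 18/20 = 151.20 → 151.
Rows: 1096 × 32/27 = 1298.96 → 1299.

Cast on 151 stitches; work 1299 rows.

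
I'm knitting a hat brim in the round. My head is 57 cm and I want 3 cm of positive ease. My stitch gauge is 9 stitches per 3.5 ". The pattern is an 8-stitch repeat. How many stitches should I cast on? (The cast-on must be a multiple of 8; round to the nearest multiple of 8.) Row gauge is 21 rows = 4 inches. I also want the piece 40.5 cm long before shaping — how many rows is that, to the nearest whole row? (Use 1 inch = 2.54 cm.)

Finished = 57 + 3 = 60 cm.
60 cm × 1/2.54 = 23.62 inches.
9/3.5 = 2.571 sts per in; 23.62 × 2.571 = 60.74 sts.
Nearest multiple of 8 → 64.
40.5 cm = 15.94 inches; × 5.25 = 83.71 → 84 rows.

Cast on 64 stitches; work 84 rows.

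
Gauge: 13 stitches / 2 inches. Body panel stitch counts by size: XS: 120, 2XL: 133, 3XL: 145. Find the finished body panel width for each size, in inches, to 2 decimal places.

13/2 = 6.5 sts per in.
XS: 120 / 6.5 = 18.462 → 18.46 in.
2XL: 133 / 6.5 = 20.462 → 20.46 in.
3XL: 145 / 6.5 = 22.308 → 22.31 in.

XS 18.46 inches; 2XL 20.46 inches; 3XL 22.31 inches.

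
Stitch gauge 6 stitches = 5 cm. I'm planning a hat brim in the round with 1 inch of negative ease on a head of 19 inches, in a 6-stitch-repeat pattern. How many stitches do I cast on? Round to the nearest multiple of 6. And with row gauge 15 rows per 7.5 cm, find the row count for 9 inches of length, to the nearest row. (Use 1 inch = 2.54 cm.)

Finished = 19 − 1 = 18 inches.
18 inches × 2.54 = 45.72 cm.
6/5 = 1.2 sts per cm; 45.72 × 1.2 = 54.86 sts.
Nearest multiple of 6 → 54.
9 inches = 22.86 cm; × 2 = 45.72 → 46 rows.

Cast on 54 stitches; work 46 rows.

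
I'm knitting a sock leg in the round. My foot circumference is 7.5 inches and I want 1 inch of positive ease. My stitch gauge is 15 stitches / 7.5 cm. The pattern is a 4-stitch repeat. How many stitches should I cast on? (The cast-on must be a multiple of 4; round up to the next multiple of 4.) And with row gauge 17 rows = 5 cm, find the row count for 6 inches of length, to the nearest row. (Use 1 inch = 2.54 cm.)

Finished = 7.5 + 1 = 8.5 inches.
8.5 inches × 2.54 = 21.59 cm.
15/7.5 = 2 sts per cm; 21.59 × 2 = 43.18 sts.
Next multiple of 4 → 44.
6 inches = 15.24 cm; × 3.4 = 51.82 → 52 rows.

Cast on 44 stitches; work 52 rows.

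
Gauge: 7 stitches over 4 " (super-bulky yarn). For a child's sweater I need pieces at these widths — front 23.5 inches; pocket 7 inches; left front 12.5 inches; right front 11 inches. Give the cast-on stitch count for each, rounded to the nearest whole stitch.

Rate = 7/4 = 1.75 sts per in.
front: 23.5 × 1.75 = 41.12 → 41.
pocket: 7 × 1.75 = 12.25 → 12.
left front: 12.5 × 1.75 = 21.88 → 22.
right front: 11 × 1.75 = 19.25 → 19.

front 41; pocket 12; left front 22; right front 19.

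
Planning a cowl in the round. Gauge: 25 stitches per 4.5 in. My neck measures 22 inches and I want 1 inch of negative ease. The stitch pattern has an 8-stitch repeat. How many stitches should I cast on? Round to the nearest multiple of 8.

Cast on 120 stitches.

Finished = 22 − 1 = 21 inches.
25 / 4.5 = 5.556 sts/in.
21 × 5.556 = 116.67 sts.
Nearest multiple of 8: 120.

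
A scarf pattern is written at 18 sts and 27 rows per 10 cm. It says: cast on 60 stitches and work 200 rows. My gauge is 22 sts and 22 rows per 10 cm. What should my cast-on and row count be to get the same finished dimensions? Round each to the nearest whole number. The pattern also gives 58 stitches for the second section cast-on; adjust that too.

Cast on 73 stitches; work 163 rows; second section cast-on 71 stitches.

Stitches: 60 × 22/18 = 73.33 → 73.
Rows: 200 × 22/27 = 162.96 → 163.
second section cast-on: 58 × 22/18 = 70.89 → 71.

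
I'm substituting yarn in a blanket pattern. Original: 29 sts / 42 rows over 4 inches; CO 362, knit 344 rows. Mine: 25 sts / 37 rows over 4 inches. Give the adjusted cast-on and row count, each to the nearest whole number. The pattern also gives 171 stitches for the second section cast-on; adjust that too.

Stitches: 362 × 25/29 = 312.07 → 312.
Rows: 344 × 37/42 = 303.05 → 303.
second section cast-on: 171 × 25/29 = 147.41 → 147.

Cast on 312 stitches; work 303 rows; second section cast-on 147 stitches.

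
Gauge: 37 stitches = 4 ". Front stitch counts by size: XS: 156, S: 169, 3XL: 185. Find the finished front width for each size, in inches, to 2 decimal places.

37/4 = 9.25 sts per in.
XS: 156 / 9.25 = 16.865 → 16.86 in.
S: 169 / 9.25 = 18.270 → 18.27 in.
3XL: 185 / 9.25 = 20.000 → 20.00 in.

XS 16.86 inches; S 18.27 inches; 3XL 20.00 inches.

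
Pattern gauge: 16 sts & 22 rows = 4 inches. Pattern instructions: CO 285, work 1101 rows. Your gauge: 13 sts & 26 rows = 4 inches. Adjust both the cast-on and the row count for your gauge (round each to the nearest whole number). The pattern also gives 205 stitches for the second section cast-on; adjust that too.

Stitches: 285 × 13/16 = 231.56 → 232.
Rows: 1101 × 26/22 = 1301.18 → 1301.
second section cast-on: 205 × 13/16 = 166.56 → 167.

Cast on 232 stitches; work 1301 rows; second section cast-on 167 stitches.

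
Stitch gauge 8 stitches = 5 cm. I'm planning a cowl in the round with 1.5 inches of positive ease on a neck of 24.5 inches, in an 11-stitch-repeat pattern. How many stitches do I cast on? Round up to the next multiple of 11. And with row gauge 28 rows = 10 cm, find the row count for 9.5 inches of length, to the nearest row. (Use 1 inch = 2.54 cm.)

Cast on 110 stitches; work 68 rows.

Finished = 24.5 + 1.5 = 26 inches.
26 inches × 2.54 = 66.04 cm.
8/5 = 1.6 sts per cm; 66.04 × 1.6 = 105.66 sts.
Next multiple of 11 → 110.
9.5 inches = 24.13 cm; × 2.8 = 67.56 → 68 rows.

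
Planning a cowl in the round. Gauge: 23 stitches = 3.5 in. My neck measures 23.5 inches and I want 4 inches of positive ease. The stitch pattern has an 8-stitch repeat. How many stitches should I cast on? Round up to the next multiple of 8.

Finished = 23.5 + 4 = 27.5 inches.
23 / 3.5 = 6.571 sts/in.
27.5 × 6.571 = 180.71 sts.
Next multiple of 8: 184.

CO 184 sts.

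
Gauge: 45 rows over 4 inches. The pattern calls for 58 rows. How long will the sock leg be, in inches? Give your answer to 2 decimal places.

45 rows / 4 inch = 11.25 rows per inch.
58 / 11.25 = 5.156 inches.

5.16 inches.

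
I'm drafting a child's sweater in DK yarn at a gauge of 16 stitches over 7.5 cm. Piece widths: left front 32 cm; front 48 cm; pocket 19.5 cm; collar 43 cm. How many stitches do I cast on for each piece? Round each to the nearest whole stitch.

left front 68; front 102; pocket 42; collar 92.

Rate = 16/7.5 = 2.133 sts per cm.
left front: 32 × 2.133 = 68.27 → 68.
front: 48 × 2.133 = 102.40 → 102.
pocket: 19.5 × 2.133 = 41.60 → 42.
collar: 43 × 2.133 = 91.73 → 92.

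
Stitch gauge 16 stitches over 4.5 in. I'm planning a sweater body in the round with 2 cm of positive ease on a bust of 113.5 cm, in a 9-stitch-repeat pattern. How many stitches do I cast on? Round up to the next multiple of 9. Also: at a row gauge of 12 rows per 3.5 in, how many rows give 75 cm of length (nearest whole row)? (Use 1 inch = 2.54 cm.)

Finished = 113.5 + 2 = 115.5 cm.
115.5 cm × 1/2.54 = 45.47 inches.
16/4.5 = 3.556 sts per in; 45.47 × 3.556 = 161.68 sts.
Next multiple of 9 → 162.
75 cm = 29.53 inches; × 3.429 = 101.24 → 101 rows.

Cast on 162 stitches; work 101 rows.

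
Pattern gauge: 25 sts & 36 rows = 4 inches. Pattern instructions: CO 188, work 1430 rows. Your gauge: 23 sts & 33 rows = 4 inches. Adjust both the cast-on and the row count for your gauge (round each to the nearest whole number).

Cast on 173 stitches; work 1311 rows.

Stitches: 188 × 23/25 = 172.96 → 173.
Rows: 1430 × 33/36 = 1310.83 → 1311.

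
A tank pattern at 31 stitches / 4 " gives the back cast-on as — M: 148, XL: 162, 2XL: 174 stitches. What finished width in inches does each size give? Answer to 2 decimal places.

31/4 = 7.75 sts per in.
M: 148 / 7.75 = 19.097 → 19.10 in.
XL: 162 / 7.75 = 20.903 → 20.90 in.
2XL: 174 / 7.75 = 22.452 → 22.45 in.

M 19.10 inches; XL 20.90 inches; 2XL 22.45 inches.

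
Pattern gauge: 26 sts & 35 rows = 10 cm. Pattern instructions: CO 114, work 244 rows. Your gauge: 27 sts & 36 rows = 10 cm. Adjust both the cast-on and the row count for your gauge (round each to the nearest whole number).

Cast on 118 stitches; work 251 rows.

Stitches: 114 × 27/26 = 118.38 → 118.
Rows: 244 × 36/35 = 250.97 → 251.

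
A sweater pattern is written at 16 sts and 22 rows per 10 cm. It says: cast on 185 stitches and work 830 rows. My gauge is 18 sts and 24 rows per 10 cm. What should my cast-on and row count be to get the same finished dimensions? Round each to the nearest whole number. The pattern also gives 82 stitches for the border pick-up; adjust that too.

Stitches: 185 × 18/16 = 208.12 → 208.
Rows: 830 × 24/22 = 905.45 → 905.
border pick-up: 82 × 18/16 = 92.25 → 92.

Cast on 208 stitches; work 905 rows; border pick-up 92 stitches.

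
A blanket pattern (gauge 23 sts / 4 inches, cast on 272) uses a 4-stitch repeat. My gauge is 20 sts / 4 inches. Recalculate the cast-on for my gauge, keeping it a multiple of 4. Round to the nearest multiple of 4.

272 × 20 / 23 = 236.52.
Nearest multiple of 4: 236.

CO 236 sts.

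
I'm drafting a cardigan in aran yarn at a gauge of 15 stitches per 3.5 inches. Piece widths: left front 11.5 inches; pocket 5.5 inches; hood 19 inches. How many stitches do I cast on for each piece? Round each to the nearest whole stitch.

Rate = 15/3.5 = 4.286 sts per in.
left front: 11.5 × 4.286 = 49.29 → 49.
pocket: 5.5 × 4.286 = 23.57 → 24.
hood: 19 × 4.286 = 81.43 → 81.

left front 49; pocket 24; hood 81.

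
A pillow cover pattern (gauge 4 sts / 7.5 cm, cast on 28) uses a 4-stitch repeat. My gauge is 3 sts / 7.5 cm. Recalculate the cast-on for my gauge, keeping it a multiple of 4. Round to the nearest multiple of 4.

Cast on 20 stitches.

28 × 3 / 4 = 21.00.
Nearest multiple of 4: 20.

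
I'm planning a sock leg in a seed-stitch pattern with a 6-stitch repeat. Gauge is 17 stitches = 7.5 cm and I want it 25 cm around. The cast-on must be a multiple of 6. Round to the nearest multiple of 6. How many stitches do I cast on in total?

17 / 7.5 = 2.267 sts per cm.
25 × 2.267 = 56.67 sts.
Nearest multiple of 6: 54.

Cast on 54 stitches.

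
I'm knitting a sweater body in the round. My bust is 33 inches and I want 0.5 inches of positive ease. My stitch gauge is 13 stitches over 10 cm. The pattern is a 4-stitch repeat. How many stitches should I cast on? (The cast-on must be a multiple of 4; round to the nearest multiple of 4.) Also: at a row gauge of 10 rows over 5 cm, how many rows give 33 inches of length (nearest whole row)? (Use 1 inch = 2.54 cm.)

Cast on 112 stitches; work 168 rows.

Finished = 33 + 0.5 = 33.5 inches.
33.5 inches × 2.54 = 85.09 cm.
13/10 = 1.3 sts per cm; 85.09 × 1.3 = 110.62 sts.
Nearest multiple of 4 → 112.
33 inches = 83.82 cm; × 2 = 167.64 → 168 rows.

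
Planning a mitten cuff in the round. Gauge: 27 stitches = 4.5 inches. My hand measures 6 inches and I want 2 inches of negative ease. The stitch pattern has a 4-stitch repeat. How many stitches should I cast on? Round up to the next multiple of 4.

Finished = 6 − 2 = 4 inches.
27 / 4.5 = 6 sts/in.
4 × 6 = 24.00 sts.
Next multiple of 4: 24.

Cast on 24 stitches.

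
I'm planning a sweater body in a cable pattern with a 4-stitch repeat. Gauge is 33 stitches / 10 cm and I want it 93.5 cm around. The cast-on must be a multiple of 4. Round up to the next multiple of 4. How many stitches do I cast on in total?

Cast on 312 stitches.

33 / 10 = 3.3 sts per cm.
93.5 × 3.3 = 308.55 sts.
Next multiple of 4: 312.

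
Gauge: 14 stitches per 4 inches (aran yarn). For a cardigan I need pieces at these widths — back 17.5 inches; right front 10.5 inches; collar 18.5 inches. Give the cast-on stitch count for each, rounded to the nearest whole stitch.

Rate = 14/4 = 3.5 sts per in.
back: 17.5 × 3.5 = 61.25 → 61.
right front: 10.5 × 3.5 = 36.75 → 37.
collar: 18.5 × 3.5 = 64.75 → 65.

back 61; right front 37; collar 65.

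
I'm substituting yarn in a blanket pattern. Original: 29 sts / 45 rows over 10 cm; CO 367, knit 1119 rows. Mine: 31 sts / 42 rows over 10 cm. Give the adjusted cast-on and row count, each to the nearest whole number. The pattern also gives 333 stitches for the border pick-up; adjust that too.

Cast on 392 stitches; work 1044 rows; border pick-up 356 stitches.

Stitches: 367 × 31/29 = 392.31 → 392.
Rows: 1119 × 42/45 = 1044.40 → 1044.
border pick-up: 333 × 31/29 = 355.97 → 356.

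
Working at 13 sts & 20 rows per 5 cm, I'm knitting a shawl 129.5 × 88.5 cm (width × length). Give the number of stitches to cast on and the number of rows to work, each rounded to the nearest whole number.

Stitch gauge = 13/5 = 2.6 sts/cm; 129.5 × 2.6 = 336.70 → 337 sts.
Row gauge = 20/5 = 4 rows/cm; 88.5 × 4 = 354.00 → 354 rows.

Cast on 337 stitches and work 354 rows.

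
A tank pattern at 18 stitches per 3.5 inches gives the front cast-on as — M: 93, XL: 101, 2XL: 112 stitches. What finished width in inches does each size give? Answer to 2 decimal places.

18/3.5 = 5.143 sts per in.
M: 93 / 5.143 = 18.083 → 18.08 in.
XL: 101 / 5.143 = 19.639 → 19.64 in.
2XL: 112 / 5.143 = 21.778 → 21.78 in.

M 18.08 inches; XL 19.64 inches; 2XL 21.78 inches.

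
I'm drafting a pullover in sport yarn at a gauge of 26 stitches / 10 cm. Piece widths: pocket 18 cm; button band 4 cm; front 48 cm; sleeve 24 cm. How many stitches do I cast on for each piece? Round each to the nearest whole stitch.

pocket 47; button band 10; front 125; sleeve 62.

Rate = 26/10 = 2.6 sts per cm.
pocket: 18 × 2.6 = 46.80 → 47.
button band: 4 × 2.6 = 10.40 → 10.
front: 48 × 2.6 = 124.80 → 125.
sleeve: 24 × 2.6 = 62.40 → 62.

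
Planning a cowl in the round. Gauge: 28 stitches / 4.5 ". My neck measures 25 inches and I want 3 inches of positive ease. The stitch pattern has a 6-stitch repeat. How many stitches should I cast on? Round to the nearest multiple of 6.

CO 174 sts.

Finished = 25 + 3 = 28 inches.
28 / 4.5 = 6.222 sts/in.
28 × 6.222 = 174.22 sts.
Nearest multiple of 6: 174.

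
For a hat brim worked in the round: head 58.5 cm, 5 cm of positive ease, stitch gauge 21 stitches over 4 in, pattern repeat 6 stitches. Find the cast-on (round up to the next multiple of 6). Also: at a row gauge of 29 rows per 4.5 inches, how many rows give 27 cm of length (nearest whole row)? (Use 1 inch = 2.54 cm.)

Cast on 132 stitches; work 69 rows.

Finished = 58.5 + 5 = 63.5 cm.
63.5 cm × 1/2.54 = 25.00 inches.
21/4 = 5.25 sts per in; 25.00 × 5.25 = 131.25 sts.
Next multiple of 6 → 132.
27 cm = 10.63 inches; × 6.444 = 68.50 → 69 rows.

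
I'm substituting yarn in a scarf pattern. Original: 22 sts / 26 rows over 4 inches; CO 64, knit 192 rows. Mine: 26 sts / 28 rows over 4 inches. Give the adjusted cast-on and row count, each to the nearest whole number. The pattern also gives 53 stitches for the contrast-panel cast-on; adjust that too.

Cast on 76 stitches; work 207 rows; contrast-panel cast-on 63 stitches.

Stitches: 64 × 26/22 = 75.64 → 76.
Rows: 192 × 28/26 = 206.77 → 207.
contrast-panel cast-on: 53 × 26/22 = 62.64 → 63.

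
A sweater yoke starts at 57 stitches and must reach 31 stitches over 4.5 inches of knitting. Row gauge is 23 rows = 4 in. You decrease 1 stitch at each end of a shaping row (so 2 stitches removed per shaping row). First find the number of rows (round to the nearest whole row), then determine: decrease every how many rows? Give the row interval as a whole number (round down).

Rows = 4.5 × 5.75 = 25.9 → 26 rows.
Stitches to remove: 26 → 13 shaping rows (at 2 st each).
26 / 13 = 2.00 → every 2 rows.

Decrease every 2nd row.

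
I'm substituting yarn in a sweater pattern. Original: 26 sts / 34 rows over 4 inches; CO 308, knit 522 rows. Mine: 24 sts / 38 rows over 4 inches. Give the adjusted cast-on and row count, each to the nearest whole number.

Stitches: 308 × 24/26 = 284.31 → 284.
Rows: 522 × 38/34 = 583.41 → 583.

Cast on 284 stitches; work 583 rows.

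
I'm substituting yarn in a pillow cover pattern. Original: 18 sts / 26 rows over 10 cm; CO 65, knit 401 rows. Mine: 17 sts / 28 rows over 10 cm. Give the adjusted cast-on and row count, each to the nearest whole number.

Cast on 61 stitches; work 432 rows.

Stitches: 65 × 17/18 = 61.39 → 61.
Rows: 401 × 28/26 = 431.85 → 432.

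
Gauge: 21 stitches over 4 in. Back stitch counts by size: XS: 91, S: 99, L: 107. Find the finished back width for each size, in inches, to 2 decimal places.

21/4 = 5.25 sts per in.
XS: 91 / 5.25 = 17.333 → 17.33 in.
S: 99 / 5.25 = 18.857 → 18.86 in.
L: 107 / 5.25 = 20.381 → 20.38 in.

XS 17.33 inches; S 18.86 inches; L 20.38 inches.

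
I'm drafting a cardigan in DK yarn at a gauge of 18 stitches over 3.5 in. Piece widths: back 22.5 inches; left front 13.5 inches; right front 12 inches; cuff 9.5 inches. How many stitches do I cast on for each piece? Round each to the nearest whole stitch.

Rate = 18/3.5 = 5.143 sts per in.
back: 22.5 × 5.143 = 115.71 → 116.
left front: 13.5 × 5.143 = 69.43 → 69.
right front: 12 × 5.143 = 61.71 → 62.
cuff: 9.5 × 5.143 = 48.86 → 49.

back 116; left front 69; right front 62; cuff 49.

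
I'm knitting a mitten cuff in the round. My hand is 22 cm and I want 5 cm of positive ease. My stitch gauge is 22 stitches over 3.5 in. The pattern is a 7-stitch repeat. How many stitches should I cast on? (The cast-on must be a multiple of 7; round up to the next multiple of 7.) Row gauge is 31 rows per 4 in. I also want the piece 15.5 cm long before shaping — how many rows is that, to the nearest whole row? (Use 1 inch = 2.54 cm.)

Cast on 70 stitches; work 47 rows.

Finished = 22 + 5 = 27 cm.
27 cm × 1/2.54 = 10.63 inches.
22/3.5 = 6.286 sts per in; 10.63 × 6.286 = 66.82 sts.
Next multiple of 7 → 70.
15.5 cm = 6.10 inches; × 7.75 = 47.29 → 47 rows.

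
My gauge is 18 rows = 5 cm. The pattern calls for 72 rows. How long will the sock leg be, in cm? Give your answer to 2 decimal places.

20.00 cm.

18 rows / 5 cm = 3.6 rows per cm.
72 / 3.6 = 20.000 cm.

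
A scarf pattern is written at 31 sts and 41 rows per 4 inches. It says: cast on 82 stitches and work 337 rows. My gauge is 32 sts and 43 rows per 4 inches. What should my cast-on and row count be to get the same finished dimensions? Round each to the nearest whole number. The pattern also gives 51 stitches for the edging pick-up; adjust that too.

Cast on 85 stitches; work 353 rows; edging pick-up 53 stitches.

Stitches: 82 × 32/31 = 84.65 → 85.
Rows: 337 × 43/41 = 353.44 → 353.
edging pick-up: 51 × 32/31 = 52.65 → 53.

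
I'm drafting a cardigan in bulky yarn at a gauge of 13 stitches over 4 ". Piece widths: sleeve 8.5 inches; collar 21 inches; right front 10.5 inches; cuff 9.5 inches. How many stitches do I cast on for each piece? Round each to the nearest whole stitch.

sleeve 28; collar 68; right front 34; cuff 31.

Rate = 13/4 = 3.25 sts per in.
sleeve: 8.5 × 3.25 = 27.62 → 28.
collar: 21 × 3.25 = 68.25 → 68.
right front: 10.5 × 3.25 = 34.12 → 34.
cuff: 9.5 × 3.25 = 30.88 → 31.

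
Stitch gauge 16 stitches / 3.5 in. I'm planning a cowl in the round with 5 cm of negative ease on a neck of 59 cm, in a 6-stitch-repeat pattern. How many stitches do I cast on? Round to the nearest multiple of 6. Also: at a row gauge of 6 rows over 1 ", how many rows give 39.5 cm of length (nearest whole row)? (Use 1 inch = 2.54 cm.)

Cast on 96 stitches; work 93 rows.

Finished = 59 − 5 = 54 cm.
54 cm × 1/2.54 = 21.26 inches.
16/3.5 = 4.571 sts per in; 21.26 × 4.571 = 97.19 sts.
Nearest multiple of 6 → 96.
39.5 cm = 15.55 inches; × 6 = 93.31 → 93 rows.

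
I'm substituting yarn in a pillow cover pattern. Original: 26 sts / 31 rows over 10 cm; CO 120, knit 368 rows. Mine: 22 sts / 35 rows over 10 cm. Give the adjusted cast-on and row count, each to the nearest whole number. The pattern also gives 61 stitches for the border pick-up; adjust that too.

Stitches: 120 × 22/26 = 101.54 → 102.
Rows: 368 × 35/31 = 415.48 → 415.
border pick-up: 61 × 22/26 = 51.62 → 52.

Cast on 102 stitches; work 415 rows; border pick-up 52 stitches.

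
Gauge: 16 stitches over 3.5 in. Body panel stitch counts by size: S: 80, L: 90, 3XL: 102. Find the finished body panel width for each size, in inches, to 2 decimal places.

16/3.5 = 4.571 sts per in.
S: 80 / 4.571 = 17.500 → 17.50 in.
L: 90 / 4.571 = 19.688 → 19.69 in.
3XL: 102 / 4.571 = 22.312 → 22.31 in.

S 17.50 inches; L 19.69 inches; 3XL 22.31 inches.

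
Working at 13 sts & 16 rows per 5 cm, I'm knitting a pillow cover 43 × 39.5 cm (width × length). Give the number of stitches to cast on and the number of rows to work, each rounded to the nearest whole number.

Cast on 112 stitches and work 126 rows.

Stitch gauge = 13/5 = 2.6 sts/cm; 43 × 2.6 = 111.80 → 112 sts.
Row gauge = 16/5 = 3.2 rows/cm; 39.5 × 3.2 = 126.40 → 126 rows.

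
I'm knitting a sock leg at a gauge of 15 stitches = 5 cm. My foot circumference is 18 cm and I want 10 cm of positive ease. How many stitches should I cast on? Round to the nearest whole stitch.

Finished = 18 + 10 = 28 cm.
15 / 5 = 3 sts per cm.
28.00 × 3 = 84.00 sts.

CO 84 sts.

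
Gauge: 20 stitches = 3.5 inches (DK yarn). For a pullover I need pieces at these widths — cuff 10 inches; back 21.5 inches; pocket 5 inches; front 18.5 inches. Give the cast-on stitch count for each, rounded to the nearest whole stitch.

cuff 57; back 123; pocket 29; front 106.

Rate = 20/3.5 = 5.714 sts per in.
cuff: 10 × 5.714 = 57.14 → 57.
back: 21.5 × 5.714 = 122.86 → 123.
pocket: 5 × 5.714 = 28.57 → 29.
front: 18.5 × 5.714 = 105.71 → 106.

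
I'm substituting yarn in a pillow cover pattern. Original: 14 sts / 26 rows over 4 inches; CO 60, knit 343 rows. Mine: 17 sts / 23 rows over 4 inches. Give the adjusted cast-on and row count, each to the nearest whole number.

Cast on 73 stitches; work 303 rows.

Stitches: 60 × 17/14 = 72.86 → 73.
Rows: 343 × 23/26 = 303.42 → 303.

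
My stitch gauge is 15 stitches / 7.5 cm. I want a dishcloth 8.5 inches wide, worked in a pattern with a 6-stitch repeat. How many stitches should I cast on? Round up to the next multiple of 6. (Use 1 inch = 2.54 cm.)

48 stitches.

8.5 in = 8.5 × 2.54 = 21.59 cm.
15 / 7.5 = 2 sts/cm.
21.59 × 2 = 43.18 sts.
→ 48.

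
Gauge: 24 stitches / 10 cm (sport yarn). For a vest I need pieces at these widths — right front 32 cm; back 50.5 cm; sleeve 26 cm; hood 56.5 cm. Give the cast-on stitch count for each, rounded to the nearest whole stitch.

Rate = 24/10 = 2.4 sts per cm.
right front: 32 × 2.4 = 76.80 → 77.
back: 50.5 × 2.4 = 121.20 → 121.
sleeve: 26 × 2.4 = 62.40 → 62.
hood: 56.5 × 2.4 = 135.60 → 136.

right front 77; back 121; sleeve 62; hood 136.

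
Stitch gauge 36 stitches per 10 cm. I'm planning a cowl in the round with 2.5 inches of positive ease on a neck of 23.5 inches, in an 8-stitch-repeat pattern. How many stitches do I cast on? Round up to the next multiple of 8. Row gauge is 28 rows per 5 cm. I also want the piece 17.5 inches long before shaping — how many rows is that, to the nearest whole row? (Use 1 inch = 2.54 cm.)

Cast on 240 stitches; work 249 rows.

Finished = 23.5 + 2.5 = 26 inches.
26 inches × 2.54 = 66.04 cm.
36/10 = 3.6 sts per cm; 66.04 × 3.6 = 237.74 sts.
Next multiple of 8 → 240.
17.5 inches = 44.45 cm; × 5.6 = 248.92 → 249 rows.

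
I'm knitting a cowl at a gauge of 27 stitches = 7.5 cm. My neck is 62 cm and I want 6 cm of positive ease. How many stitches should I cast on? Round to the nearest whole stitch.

Finished = 62 + 6 = 68 cm.
27 / 7.5 = 3.6 sts per cm.
68.00 × 3.6 = 244.80 sts.
→ 245 sts.

CO 245 sts.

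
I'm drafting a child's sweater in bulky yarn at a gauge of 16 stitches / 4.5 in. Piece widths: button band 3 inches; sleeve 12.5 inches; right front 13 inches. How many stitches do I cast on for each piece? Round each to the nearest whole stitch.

button band 11; sleeve 44; right front 46.

Rate = 16/4.5 = 3.556 sts per in.
button band: 3 × 3.556 = 10.67 → 11.
sleeve: 12.5 × 3.556 = 44.44 → 44.
right front: 13 × 3.556 = 46.22 → 46.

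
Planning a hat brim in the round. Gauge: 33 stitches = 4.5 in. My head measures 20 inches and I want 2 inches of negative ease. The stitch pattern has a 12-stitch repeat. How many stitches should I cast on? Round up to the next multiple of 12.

Cast on 132 stitches.

Finished = 20 − 2 = 18 inches.
33 / 4.5 = 7.333 sts/in.
18 × 7.333 = 132.00 sts.
Next multiple of 12: 132.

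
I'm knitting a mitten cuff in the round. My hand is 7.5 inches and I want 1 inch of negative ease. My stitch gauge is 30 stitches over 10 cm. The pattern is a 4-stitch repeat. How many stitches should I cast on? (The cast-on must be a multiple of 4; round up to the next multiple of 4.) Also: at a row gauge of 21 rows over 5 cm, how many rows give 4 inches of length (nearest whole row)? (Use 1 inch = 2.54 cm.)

Finished = 7.5 − 1 = 6.5 inches.
6.5 inches × 2.54 = 16.51 cm.
30/10 = 3 sts per cm; 16.51 × 3 = 49.53 sts.
Next multiple of 4 → 52.
4 inches = 10.16 cm; × 4.2 = 42.67 → 43 rows.

Cast on 52 stitches; work 43 rows.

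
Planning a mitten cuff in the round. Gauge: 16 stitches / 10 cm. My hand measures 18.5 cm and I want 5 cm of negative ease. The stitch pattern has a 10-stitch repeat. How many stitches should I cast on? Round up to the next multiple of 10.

30 stitches.

Finished = 18.5 − 5 = 13.5 cm.
16 / 10 = 1.6 sts/cm.
13.5 × 1.6 = 21.60 sts.
Next multiple of 10: 30.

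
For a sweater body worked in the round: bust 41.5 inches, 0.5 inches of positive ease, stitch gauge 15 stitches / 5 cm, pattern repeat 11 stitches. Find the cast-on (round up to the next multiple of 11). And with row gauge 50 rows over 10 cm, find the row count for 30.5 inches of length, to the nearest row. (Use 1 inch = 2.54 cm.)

Finished = 41.5 + 0.5 = 42 inches.
42 inches × 2.54 = 106.68 cm.
15/5 = 3 sts per cm; 106.68 × 3 = 320.04 sts.
Next multiple of 11 → 330.
30.5 inches = 77.47 cm; × 5 = 387.35 → 387 rows.

Cast on 330 stitches; work 387 rows.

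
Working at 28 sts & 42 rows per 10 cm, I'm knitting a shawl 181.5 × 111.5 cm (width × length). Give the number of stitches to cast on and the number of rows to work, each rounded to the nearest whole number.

Stitch gauge = 28/10 = 2.8 sts/cm; 181.5 × 2.8 = 508.20 → 508 sts.
Row gauge = 42/10 = 4.2 rows/cm; 111.5 × 4.2 = 468.30 → 468 rows.

Cast on 508 stitches and work 468 rows.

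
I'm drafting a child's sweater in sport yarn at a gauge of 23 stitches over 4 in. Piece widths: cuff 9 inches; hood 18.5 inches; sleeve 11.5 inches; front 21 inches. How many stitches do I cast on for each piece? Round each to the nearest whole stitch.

cuff 52; hood 106; sleeve 66; front 121.

Rate = 23/4 = 5.75 sts per in.
cuff: 9 × 5.75 = 51.75 → 52.
hood: 18.5 × 5.75 = 106.38 → 106.
sleeve: 11.5 × 5.75 = 66.12 → 66.
front: 21 × 5.75 = 120.75 → 121.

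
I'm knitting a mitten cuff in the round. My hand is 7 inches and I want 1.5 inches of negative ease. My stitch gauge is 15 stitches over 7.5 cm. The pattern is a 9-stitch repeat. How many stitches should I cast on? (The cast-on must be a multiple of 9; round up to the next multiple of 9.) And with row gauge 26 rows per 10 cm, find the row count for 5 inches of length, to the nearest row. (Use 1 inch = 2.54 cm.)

Cast on 36 stitches; work 33 rows.

Finished = 7 − 1.5 = 5.5 inches.
5.5 inches × 2.54 = 13.97 cm.
15/7.5 = 2 sts per cm; 13.97 × 2 = 27.94 sts.
Next multiple of 9 → 36.
5 inches = 12.70 cm; × 2.6 = 33.02 → 33 rows.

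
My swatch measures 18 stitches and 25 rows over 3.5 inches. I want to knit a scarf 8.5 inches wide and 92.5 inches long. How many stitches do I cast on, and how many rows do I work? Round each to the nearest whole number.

Cast on 44 stitches and work 661 rows.

Stitch gauge = 18/3.5 = 5.143 sts/in; 8.5 × 5.143 = 43.71 → 44 sts.
Row gauge = 25/3.5 = 7.143 rows/in; 92.5 × 7.143 = 660.71 → 661 rows.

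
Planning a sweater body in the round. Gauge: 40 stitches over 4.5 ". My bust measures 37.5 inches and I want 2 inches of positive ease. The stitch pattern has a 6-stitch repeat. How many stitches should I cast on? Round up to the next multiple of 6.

354 stitches.

Finished = 37.5 + 2 = 39.5 inches.
40 / 4.5 = 8.889 sts/in.
39.5 × 8.889 = 351.11 sts.
Next multiple of 6: 354.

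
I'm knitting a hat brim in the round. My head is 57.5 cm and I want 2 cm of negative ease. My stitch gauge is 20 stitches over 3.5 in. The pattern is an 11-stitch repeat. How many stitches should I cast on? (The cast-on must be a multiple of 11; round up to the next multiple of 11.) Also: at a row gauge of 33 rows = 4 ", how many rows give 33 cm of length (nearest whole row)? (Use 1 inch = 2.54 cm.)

Cast on 132 stitches; work 107 rows.

Finished = 57.5 − 2 = 55.5 cm.
55.5 cm × 1/2.54 = 21.85 inches.
20/3.5 = 5.714 sts per in; 21.85 × 5.714 = 124.86 sts.
Next multiple of 11 → 132.
33 cm = 12.99 inches; × 8.25 = 107.19 → 107 rows.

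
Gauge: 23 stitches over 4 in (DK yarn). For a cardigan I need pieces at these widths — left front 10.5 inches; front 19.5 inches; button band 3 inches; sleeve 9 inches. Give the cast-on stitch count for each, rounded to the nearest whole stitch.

Rate = 23/4 = 5.75 sts per in.
left front: 10.5 × 5.75 = 60.38 → 60.
front: 19.5 × 5.75 = 112.12 → 112.
button band: 3 × 5.75 = 17.25 → 17.
sleeve: 9 × 5.75 = 51.75 → 52.

left front 60; front 112; button band 17; sleeve 52.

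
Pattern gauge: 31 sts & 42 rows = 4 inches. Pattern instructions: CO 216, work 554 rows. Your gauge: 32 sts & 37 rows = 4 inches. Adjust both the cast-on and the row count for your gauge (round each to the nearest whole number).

Stitches: 216 × 32/31 = 222.97 → 223.
Rows: 554 × 37/42 = 488.05 → 488.

Cast on 223 stitches; work 488 rows.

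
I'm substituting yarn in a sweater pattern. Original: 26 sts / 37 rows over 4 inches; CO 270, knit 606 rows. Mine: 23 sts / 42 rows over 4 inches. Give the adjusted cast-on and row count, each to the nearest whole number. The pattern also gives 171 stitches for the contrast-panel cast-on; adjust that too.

Cast on 239 stitches; work 688 rows; contrast-panel cast-on 151 stitches.

Stitches: 270 × 23/26 = 238.85 → 239.
Rows: 606 × 42/37 = 687.89 → 688.
contrast-panel cast-on: 171 × 23/26 = 151.27 → 151.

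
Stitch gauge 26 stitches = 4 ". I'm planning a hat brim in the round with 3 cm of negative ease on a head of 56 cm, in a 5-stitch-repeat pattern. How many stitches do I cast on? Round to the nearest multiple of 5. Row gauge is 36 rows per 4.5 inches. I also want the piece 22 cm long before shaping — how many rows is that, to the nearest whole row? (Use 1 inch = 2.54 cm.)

Finished = 56 − 3 = 53 cm.
53 cm × 1/2.54 = 20.87 inches.
26/4 = 6.5 sts per in; 20.87 × 6.5 = 135.63 sts.
Nearest multiple of 5 → 135.
22 cm = 8.66 inches; × 8 = 69.29 → 69 rows.

Cast on 135 stitches; work 69 rows.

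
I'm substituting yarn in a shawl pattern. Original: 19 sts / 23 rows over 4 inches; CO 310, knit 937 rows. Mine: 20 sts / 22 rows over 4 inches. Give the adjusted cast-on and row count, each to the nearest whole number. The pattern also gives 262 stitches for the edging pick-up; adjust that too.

Stitches: 310 × 20/19 = 326.32 → 326.
Rows: 937 × 22/23 = 896.26 → 896.
edging pick-up: 262 × 20/19 = 275.79 → 276.

Cast on 326 stitches; work 896 rows; edging pick-up 276 stitches.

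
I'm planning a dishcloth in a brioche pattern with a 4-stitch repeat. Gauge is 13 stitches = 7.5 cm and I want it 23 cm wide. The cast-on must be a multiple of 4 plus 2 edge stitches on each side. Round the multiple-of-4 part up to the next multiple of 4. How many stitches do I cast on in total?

40 stitches.

13 / 7.5 = 1.733 sts per cm.
23 × 1.733 = 39.87 sts.
Less 4 edge sts → 35.87 for the repeat.
Next multiple of 4: 36.
Add back 4 edge sts → 40.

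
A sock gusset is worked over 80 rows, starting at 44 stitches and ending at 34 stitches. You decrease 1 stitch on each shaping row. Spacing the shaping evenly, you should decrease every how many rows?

Decrease every 8th row.

Stitches to remove: |34 − 44| = 10.
Shaping rows needed: 10 / 1 = 10.
80 rows / 10 = every 8 rows.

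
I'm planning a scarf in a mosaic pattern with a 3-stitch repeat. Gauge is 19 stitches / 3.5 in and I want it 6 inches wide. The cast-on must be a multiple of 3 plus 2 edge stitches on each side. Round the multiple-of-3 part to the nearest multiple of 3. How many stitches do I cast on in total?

CO 34 sts.

19 / 3.5 = 5.429 sts per inch.
6 × 5.429 = 32.57 sts.
Less 4 edge sts → 28.57 for the repeat.
Nearest multiple of 3: 30.
Add back 4 edge sts → 34.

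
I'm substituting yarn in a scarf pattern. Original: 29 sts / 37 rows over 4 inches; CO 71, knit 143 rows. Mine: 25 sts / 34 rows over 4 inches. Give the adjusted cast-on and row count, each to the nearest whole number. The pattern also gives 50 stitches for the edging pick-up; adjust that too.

Stitches: 71 × 25/29 = 61.21 → 61.
Rows: 143 × 34/37 = 131.41 → 131.
edging pick-up: 50 × 25/29 = 43.10 → 43.

Cast on 61 stitches; work 131 rows; edging pick-up 43 stitches.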